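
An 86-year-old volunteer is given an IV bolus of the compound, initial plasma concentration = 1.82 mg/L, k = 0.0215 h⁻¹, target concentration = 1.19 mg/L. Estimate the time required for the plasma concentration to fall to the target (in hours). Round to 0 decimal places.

t = ln(C₀ / C) / k = ln(1.820 / 1.19) / 0.02150
  = ln(1.529) / 0.02150 = 0.4246 / 0.02150 = 19.75 h

20 h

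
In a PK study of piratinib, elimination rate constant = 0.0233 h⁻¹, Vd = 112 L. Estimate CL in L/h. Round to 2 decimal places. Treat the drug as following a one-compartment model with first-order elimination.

CL = k × Vd = 0.0233 × 112 = 2.610 L/h

2.61 L/h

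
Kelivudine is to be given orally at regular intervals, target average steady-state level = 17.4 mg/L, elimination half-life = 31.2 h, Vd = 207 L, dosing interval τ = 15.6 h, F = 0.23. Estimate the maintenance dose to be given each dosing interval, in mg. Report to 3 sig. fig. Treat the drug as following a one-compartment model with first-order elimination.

k = ln2 / t½ = 0.693147 / 31.2 = 0.02222 h⁻¹
CL = k × Vd = 0.02222 × 207 = 4.600 L/h
At steady state, F × (Dose/τ) = Css × CL.
Dose = Css × CL × τ / F = 17.4 × 4.600 × 15.6 / 0.23 = 5429 mg

5430 mg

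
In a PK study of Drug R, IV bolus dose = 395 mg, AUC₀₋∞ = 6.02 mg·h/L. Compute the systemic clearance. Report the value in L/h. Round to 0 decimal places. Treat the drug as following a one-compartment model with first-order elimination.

66 L/h

CL = Dose / AUC = 395 / 6.02 = 65.61 L/h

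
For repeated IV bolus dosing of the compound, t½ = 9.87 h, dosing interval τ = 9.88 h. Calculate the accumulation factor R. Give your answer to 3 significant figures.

k = ln2 / t½ = 0.693147 / 9.87 = 0.07023 h⁻¹
e^(−kτ) = e^(−0.07023 × 9.88) = 0.4996
Accumulation ratio R = 1 / (1 − e^(−kτ)) = 1 / (1 − 0.4996) = 1.998

2.00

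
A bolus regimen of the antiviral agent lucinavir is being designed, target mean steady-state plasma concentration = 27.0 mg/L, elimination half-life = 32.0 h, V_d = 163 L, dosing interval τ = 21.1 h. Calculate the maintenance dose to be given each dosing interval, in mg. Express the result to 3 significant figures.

k = ln2 / t½ = 0.693147 / 32.0 = 0.02166 h⁻¹
CL = k × Vd = 0.02166 × 163 = 3.531 L/h
At steady state, Dose/τ = Css × CL.
Dose = Css × CL × τ = 27.0 × 3.531 × 21.1 = 2012 mg

2010 mg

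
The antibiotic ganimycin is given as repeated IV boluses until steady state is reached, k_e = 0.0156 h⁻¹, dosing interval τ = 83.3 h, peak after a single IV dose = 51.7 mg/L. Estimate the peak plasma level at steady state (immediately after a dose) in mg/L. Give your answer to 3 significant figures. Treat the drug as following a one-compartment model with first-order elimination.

71.1 mg/L

e^(−kτ) = e^(−0.01560 × 83.3) = 0.2727
Accumulation ratio R = 1 / (1 − e^(−kτ)) = 1 / (1 − 0.2727) = 1.375
Steady-state peak = C₀ × R = 51.7 × 1.375 = 71.09 mg/L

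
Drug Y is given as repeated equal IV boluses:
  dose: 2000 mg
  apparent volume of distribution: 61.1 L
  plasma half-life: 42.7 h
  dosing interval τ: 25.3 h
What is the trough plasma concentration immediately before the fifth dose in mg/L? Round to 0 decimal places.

C₀ per dose = Dose / Vd = 2000 / 61.1 = 32.73 mg/L
k = ln2 / t½ = 0.693147 / 42.7 = 0.01623 h⁻¹
Fraction remaining after one interval: r = e^(−kτ) = e^(−0.01623 × 25.3) = 0.6632
Before dose 5, 4 doses have been given (aged 1τ, 2τ, 3τ, 4τ).
C_trough = C₀ × (r + r² + … + r^4) = C₀ × r(1−r^4)/(1−r)
        = 32.73 × 0.6632 × (1 − 0.1935) / (1 − 0.6632) = 51.98 mg/L

52 mg/L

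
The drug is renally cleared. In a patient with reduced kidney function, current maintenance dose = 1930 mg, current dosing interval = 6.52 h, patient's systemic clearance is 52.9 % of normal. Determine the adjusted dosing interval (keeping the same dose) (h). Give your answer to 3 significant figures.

12.3 h

To keep the same average steady-state level, dosing rate must scale with clearance.
CL ratio = 52.9 / 100 = 0.5290
New interval (same dose) = 6.52 / 0.5290 = 12.33 h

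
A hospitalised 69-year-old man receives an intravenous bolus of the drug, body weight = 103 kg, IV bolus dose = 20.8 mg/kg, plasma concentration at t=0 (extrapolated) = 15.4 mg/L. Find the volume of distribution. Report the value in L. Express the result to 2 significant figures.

Dose = 20.8 × 103 = 2142 mg
Vd = Dose / C₀ = 2142 / 15.4 = 139.1 L

140 L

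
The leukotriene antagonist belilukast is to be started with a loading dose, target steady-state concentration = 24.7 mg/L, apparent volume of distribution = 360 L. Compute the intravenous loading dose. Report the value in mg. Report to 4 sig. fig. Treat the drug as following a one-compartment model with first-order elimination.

8892 mg

LD = Css × Vd = 24.7 × 360 = 8892 mg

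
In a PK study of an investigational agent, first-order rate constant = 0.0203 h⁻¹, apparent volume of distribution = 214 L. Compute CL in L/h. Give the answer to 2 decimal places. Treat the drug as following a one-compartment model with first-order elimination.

CL = k × Vd = 0.0203 × 214 = 4.344 L/h

4.34 L/h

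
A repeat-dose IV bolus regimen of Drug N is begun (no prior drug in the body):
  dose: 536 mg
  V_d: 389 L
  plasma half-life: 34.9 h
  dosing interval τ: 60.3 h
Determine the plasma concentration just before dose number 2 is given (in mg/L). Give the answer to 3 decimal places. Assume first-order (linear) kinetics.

C₀ per dose = Dose / Vd = 536 / 389 = 1.378 mg/L
k = ln2 / t½ = 0.693147 / 34.9 = 0.01986 h⁻¹
Fraction remaining after one interval: r = e^(−kτ) = e^(−0.01986 × 60.3) = 0.3019
Before dose 2, 1 dose has been given (aged 1τ).
C_trough = C₀ × r = 1.378 × 0.3019 = 0.4160 mg/L

0.416 mg/L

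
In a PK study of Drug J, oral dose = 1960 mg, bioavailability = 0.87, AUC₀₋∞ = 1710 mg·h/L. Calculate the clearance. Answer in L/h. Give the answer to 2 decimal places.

1.00 L/h

CL = F·Dose / AUC = 0.87 × 1960 / 1710 = 0.9972 L/h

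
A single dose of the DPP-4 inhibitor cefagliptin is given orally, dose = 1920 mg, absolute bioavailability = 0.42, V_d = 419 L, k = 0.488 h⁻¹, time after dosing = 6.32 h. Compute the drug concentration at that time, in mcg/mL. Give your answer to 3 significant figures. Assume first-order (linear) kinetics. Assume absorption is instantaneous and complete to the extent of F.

Amount reaching circulation = F × Dose = 0.42 × 1920 = 806.4 mg
C₀ = F·Dose / Vd = 806.4 / 419 = 1.925 mg/L
C = C₀ · e^(−k·t) = 1.925 × e^(−0.4880 × 6.32)
  = 1.925 × 0.04577 = 0.08811 mg/L
(0.08811 mg/L = 0.08811 mcg/mL)

0.0881 mcg/mL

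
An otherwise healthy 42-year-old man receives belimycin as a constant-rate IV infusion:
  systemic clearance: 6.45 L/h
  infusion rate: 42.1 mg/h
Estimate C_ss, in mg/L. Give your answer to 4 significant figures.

At steady state Css = R₀ / CL = 42.1 / 6.450 = 6.527 mg/L

6.527 mg/L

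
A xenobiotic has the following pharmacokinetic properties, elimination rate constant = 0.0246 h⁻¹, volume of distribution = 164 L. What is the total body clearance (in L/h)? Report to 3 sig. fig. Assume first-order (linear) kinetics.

4.03 L/h

CL = k × Vd = 0.0246 × 164 = 4.034 L/h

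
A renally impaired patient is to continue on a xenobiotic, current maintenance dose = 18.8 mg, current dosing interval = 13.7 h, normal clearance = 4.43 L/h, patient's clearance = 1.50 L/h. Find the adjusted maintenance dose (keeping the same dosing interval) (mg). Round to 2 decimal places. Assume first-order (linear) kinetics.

6.37 mg

To keep the same average steady-state level, dosing rate must scale with clearance.
CL ratio = 1.50 / 4.43 = 0.3386
New dose (same interval) = 18.8 × 0.3386 = 6.366 mg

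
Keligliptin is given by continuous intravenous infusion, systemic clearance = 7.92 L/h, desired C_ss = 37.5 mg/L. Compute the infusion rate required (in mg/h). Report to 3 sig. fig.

At steady state, infusion rate R₀ = Css × CL = 37.5 × 7.920 = 297.0 mg/h

297 mg/h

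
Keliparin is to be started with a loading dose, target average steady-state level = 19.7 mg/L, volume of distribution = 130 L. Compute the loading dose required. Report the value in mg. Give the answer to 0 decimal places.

LD = Css × Vd = 19.7 × 130 = 2561 mg

2561 mg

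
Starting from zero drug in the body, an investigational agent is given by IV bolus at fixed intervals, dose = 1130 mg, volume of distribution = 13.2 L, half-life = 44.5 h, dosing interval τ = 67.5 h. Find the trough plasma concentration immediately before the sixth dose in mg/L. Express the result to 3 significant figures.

45.7 mg/L

C₀ per dose = Dose / Vd = 1130 / 13.2 = 85.61 mg/L
k = ln2 / t½ = 0.693147 / 44.5 = 0.01558 h⁻¹
Fraction remaining after one interval: r = e^(−kτ) = e^(−0.01558 × 67.5) = 0.3494
Before dose 6, 5 doses have been given (aged 1τ, 2τ, 3τ, 4τ, 5τ).
C_trough = C₀ × (r + r² + … + r^5) = C₀ × r(1−r^5)/(1−r)
        = 85.61 × 0.3494 × (1 − 0.005207) / (1 − 0.3494) = 45.74 mg/L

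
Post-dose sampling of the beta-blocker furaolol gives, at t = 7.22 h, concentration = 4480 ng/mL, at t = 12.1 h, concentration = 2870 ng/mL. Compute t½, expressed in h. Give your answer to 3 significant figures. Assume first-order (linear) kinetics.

k = ln(C₁/C₂) / (t₂ − t₁) = ln(4480/2870) / (12.1 − 7.22)
  = 0.4453 / 4.880 = 0.09125 h⁻¹
t½ = ln2 / k = 0.693147 / 0.09125 = 7.596 h

7.60 h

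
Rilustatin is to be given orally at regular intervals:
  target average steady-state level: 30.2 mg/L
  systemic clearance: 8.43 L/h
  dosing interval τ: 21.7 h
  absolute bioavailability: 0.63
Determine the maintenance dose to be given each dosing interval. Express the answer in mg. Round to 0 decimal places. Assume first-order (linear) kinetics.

8769 mg

At steady state, F × (Dose/τ) = Css × CL.
Dose = Css × CL × τ / F = 30.2 × 8.430 × 21.7 / 0.63 = 8769 mg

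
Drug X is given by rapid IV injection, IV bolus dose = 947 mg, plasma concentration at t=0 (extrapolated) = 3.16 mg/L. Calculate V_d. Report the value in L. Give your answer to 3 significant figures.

300 L

Vd = Dose / C₀ = 947.0 / 3.16 = 299.7 L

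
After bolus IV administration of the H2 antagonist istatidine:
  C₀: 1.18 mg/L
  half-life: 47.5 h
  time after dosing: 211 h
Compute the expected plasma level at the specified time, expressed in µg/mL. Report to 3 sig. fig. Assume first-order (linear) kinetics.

k = ln2 / t½ = 0.693147 / 47.5 = 0.01459 h⁻¹
C = C₀ · e^(−k·t) = 1.180 × e^(−0.01459 × 211)
  = 1.180 × 0.04603 = 0.05432 mg/L
(0.05432 mg/L = 0.05432 µg/mL)

0.0543 µg/mL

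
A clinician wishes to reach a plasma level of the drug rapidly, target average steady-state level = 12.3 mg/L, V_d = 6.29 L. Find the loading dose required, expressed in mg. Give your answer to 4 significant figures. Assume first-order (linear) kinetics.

LD = Css × Vd = 12.3 × 6.29 = 77.37 mg

77.37 mg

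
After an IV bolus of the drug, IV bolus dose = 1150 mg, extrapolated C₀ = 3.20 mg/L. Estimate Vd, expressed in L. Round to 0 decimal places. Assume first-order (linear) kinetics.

Vd = Dose / C₀ = 1150 / 3.20 = 359.4 L

359 L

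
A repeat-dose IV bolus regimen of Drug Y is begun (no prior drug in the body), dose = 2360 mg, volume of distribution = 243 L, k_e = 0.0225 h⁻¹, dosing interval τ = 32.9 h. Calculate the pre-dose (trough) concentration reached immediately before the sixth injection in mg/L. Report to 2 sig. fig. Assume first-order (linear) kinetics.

C₀ per dose = Dose / Vd = 2360 / 243 = 9.712 mg/L
Fraction remaining after one interval: r = e^(−kτ) = e^(−0.02250 × 32.9) = 0.4770
Before dose 6, 5 doses have been given (aged 1τ, 2τ, 3τ, 4τ, 5τ).
C_trough = C₀ × (r + r² + … + r^5) = C₀ × r(1−r^5)/(1−r)
        = 9.712 × 0.4770 × (1 − 0.02469) / (1 − 0.4770) = 8.639 mg/L

8.6 mg/L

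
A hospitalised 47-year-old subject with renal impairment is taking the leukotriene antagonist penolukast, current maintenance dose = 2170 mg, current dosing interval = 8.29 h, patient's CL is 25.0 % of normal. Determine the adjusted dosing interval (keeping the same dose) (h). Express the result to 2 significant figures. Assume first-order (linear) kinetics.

33 h

To keep the same average steady-state level, dosing rate must scale with clearance.
CL ratio = 25.0 / 100 = 0.2500
New interval (same dose) = 8.29 / 0.2500 = 33.16 h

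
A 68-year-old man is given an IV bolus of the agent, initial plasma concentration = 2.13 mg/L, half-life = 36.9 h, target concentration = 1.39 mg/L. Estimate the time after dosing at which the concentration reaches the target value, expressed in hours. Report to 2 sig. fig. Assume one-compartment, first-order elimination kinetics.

k = ln2 / t½ = 0.693147 / 36.9 = 0.01878 h⁻¹
t = ln(C₀ / C) / k = ln(2.130 / 1.39) / 0.01878
  = ln(1.532) / 0.01878 = 0.4266 / 0.01878 = 22.72 h

23 h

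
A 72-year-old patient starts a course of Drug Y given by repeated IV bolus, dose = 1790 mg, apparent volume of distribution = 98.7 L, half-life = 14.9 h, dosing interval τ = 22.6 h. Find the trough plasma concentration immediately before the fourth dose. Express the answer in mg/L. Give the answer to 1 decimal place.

9.3 mg/L

C₀ per dose = Dose / Vd = 1790 / 98.7 = 18.14 mg/L
k = ln2 / t½ = 0.693147 / 14.9 = 0.04652 h⁻¹
Fraction remaining after one interval: r = e^(−kτ) = e^(−0.04652 × 22.6) = 0.3495
Before dose 4, 3 doses have been given (aged 1τ, 2τ, 3τ).
C_trough = C₀ × (r + r² + … + r^3) = C₀ × r(1−r^3)/(1−r)
        = 18.14 × 0.3495 × (1 − 0.04269) / (1 − 0.3495) = 9.330 mg/L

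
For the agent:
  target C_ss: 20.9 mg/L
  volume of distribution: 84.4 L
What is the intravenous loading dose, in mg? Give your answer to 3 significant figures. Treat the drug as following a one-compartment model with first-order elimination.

1760 mg

LD = Css × Vd = 20.9 × 84.4 = 1764 mg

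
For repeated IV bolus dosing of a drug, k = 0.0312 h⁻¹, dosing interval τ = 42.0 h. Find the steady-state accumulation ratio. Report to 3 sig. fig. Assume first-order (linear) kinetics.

e^(−kτ) = e^(−0.03120 × 42.0) = 0.2697
Accumulation ratio R = 1 / (1 − e^(−kτ)) = 1 / (1 − 0.2697) = 1.369

1.37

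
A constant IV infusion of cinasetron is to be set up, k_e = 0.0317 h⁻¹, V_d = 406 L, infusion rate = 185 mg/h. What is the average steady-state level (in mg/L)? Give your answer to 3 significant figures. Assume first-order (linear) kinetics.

14.4 mg/L

CL = k × Vd = 0.03170 × 406 = 12.87 L/h
At steady state Css = R₀ / CL = 185 / 12.87 = 14.37 mg/L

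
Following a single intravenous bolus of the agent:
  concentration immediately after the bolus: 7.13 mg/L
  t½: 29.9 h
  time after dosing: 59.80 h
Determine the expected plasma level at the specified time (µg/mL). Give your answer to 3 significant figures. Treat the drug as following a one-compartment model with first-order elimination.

1.78 µg/mL

k = ln2 / t½ = 0.693147 / 29.9 = 0.02318 h⁻¹
t / t½ = 59.80 / 29.9 = 2 half-lives
C = C₀ × (1/2)^2 = 7.130 × 0.2500 = 1.783 mg/L
(1.783 mg/L = 1.783 µg/mL)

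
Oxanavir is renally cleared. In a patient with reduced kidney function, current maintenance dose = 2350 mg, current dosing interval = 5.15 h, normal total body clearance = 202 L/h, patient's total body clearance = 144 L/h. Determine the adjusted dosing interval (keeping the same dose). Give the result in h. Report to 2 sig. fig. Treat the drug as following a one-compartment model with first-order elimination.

To keep the same average steady-state level, dosing rate must scale with clearance.
CL ratio = 144 / 202 = 0.7129
New interval (same dose) = 5.15 / 0.7129 = 7.224 h

7.2 h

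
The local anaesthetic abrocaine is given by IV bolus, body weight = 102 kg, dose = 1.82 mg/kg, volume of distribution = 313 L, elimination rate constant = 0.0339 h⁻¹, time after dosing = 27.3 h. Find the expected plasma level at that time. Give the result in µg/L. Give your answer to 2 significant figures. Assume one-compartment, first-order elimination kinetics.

Total dose = 1.82 × 102 = 185.6 mg
C₀ = Dose / Vd = 185.6 / 313 = 0.5930 mg/L
C = C₀ · e^(−k·t) = 0.5930 × e^(−0.03390 × 27.3)
  = 0.5930 × 0.3963 = 0.2350 mg/L
Convert: 0.2350 mg/L × 1000 = 235.0 µg/L

240 µg/L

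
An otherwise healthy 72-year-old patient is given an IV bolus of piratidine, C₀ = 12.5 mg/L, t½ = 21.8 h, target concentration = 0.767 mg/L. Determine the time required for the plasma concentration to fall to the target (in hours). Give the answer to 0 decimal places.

k = ln2 / t½ = 0.693147 / 21.8 = 0.03180 h⁻¹
t = ln(C₀ / C) / k = ln(12.50 / 0.767) / 0.03180
  = ln(16.30) / 0.03180 = 2.791 / 0.03180 = 87.77 h

88 h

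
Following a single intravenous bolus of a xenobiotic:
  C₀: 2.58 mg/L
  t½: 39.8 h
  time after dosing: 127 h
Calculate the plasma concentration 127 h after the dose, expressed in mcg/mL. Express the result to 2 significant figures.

0.28 mcg/mL

k = ln2 / t½ = 0.693147 / 39.8 = 0.01742 h⁻¹
C = C₀ · e^(−k·t) = 2.580 × e^(−0.01742 × 127)
  = 2.580 × 0.1094 = 0.2823 mg/L
(0.2823 mg/L = 0.2823 mcg/mL)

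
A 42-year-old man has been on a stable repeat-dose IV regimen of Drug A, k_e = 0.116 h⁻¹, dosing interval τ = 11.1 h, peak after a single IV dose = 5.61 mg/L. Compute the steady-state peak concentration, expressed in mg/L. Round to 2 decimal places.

7.75 mg/L

e^(−kτ) = e^(−0.1160 × 11.1) = 0.2759
Accumulation ratio R = 1 / (1 − e^(−kτ)) = 1 / (1 − 0.2759) = 1.381
Steady-state peak = C₀ × R = 5.61 × 1.381 = 7.747 mg/L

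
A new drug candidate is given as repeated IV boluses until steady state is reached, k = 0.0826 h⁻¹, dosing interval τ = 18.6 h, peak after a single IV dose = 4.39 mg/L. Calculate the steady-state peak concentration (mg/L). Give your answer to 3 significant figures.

e^(−kτ) = e^(−0.08260 × 18.6) = 0.2152
Accumulation ratio R = 1 / (1 − e^(−kτ)) = 1 / (1 − 0.2152) = 1.274
Steady-state peak = C₀ × R = 4.39 × 1.274 = 5.593 mg/L

5.59 mg/L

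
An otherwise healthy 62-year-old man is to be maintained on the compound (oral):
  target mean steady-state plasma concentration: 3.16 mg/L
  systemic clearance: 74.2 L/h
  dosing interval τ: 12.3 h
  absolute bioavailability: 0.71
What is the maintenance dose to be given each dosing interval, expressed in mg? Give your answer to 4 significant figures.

4062 mg

At steady state, F × (Dose/τ) = Css × CL.
Dose = Css × CL × τ / F = 3.16 × 74.20 × 12.3 / 0.71 = 4062 mg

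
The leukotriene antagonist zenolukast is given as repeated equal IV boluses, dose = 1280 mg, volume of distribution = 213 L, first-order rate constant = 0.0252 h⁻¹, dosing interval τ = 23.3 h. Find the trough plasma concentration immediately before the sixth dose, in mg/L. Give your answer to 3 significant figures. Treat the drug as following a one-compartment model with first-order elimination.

7.12 mg/L

C₀ per dose = Dose / Vd = 1280 / 213 = 6.009 mg/L
Fraction remaining after one interval: r = e^(−kτ) = e^(−0.02520 × 23.3) = 0.5559
Before dose 6, 5 doses have been given (aged 1τ, 2τ, 3τ, 4τ, 5τ).
C_trough = C₀ × (r + r² + … + r^5) = C₀ × r(1−r^5)/(1−r)
        = 6.009 × 0.5559 × (1 − 0.05309) / (1 − 0.5559) = 7.122 mg/L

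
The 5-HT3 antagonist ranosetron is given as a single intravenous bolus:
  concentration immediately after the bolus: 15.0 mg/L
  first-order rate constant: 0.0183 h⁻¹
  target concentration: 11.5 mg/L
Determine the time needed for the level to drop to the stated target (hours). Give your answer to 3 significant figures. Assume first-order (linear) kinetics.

14.5 h

t = ln(C₀ / C) / k = ln(15.00 / 11.5) / 0.01830
  = ln(1.304) / 0.01830 = 0.2654 / 0.01830 = 14.50 h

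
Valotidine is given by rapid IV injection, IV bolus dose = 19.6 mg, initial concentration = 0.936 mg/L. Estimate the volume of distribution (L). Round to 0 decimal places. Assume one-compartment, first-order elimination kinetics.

21 L

Vd = Dose / C₀ = 19.60 / 0.936 = 20.94 L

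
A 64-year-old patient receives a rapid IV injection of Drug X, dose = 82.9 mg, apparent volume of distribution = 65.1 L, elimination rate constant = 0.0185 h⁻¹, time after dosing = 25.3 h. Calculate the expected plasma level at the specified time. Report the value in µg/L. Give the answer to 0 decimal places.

797 µg/L

C₀ = Dose / Vd = 82.90 / 65.1 = 1.273 mg/L
C = C₀ · e^(−k·t) = 1.273 × e^(−0.01850 × 25.3)
  = 1.273 × 0.6262 = 0.7972 mg/L
Convert: 0.7972 mg/L × 1000 = 797.2 µg/L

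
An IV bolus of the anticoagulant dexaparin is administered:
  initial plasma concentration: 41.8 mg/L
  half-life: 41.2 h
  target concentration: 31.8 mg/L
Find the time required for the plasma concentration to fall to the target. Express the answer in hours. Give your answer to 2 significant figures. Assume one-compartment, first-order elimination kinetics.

k = ln2 / t½ = 0.693147 / 41.2 = 0.01682 h⁻¹
t = ln(C₀ / C) / k = ln(41.80 / 31.8) / 0.01682
  = ln(1.314) / 0.01682 = 0.2731 / 0.01682 = 16.24 h

16 h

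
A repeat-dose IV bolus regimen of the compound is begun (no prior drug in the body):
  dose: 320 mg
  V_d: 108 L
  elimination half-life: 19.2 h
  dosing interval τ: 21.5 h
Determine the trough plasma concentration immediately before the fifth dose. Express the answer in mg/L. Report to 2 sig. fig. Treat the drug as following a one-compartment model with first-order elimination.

C₀ per dose = Dose / Vd = 320 / 108 = 2.963 mg/L
k = ln2 / t½ = 0.693147 / 19.2 = 0.03610 h⁻¹
Fraction remaining after one interval: r = e^(−kτ) = e^(−0.03610 × 21.5) = 0.4602
Before dose 5, 4 doses have been given (aged 1τ, 2τ, 3τ, 4τ).
C_trough = C₀ × (r + r² + … + r^4) = C₀ × r(1−r^4)/(1−r)
        = 2.963 × 0.4602 × (1 − 0.04485) / (1 − 0.4602) = 2.413 mg/L

2.4 mg/L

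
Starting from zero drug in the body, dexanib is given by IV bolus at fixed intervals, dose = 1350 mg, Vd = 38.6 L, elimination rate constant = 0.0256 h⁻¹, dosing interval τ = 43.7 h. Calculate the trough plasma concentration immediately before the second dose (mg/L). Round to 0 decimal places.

C₀ per dose = Dose / Vd = 1350 / 38.6 = 34.97 mg/L
Fraction remaining after one interval: r = e^(−kτ) = e^(−0.02560 × 43.7) = 0.3267
Before dose 2, 1 dose has been given (aged 1τ).
C_trough = C₀ × r = 34.97 × 0.3267 = 11.42 mg/L

11 mg/L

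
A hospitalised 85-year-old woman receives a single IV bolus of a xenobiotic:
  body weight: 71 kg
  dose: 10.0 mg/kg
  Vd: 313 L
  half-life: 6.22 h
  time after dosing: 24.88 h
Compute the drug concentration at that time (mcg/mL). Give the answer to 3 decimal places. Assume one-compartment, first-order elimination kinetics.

Total dose = 10.0 × 71 = 710.0 mg
C₀ = Dose / Vd = 710.0 / 313 = 2.268 mg/L
k = ln2 / t½ = 0.693147 / 6.22 = 0.1114 h⁻¹
t / t½ = 24.88 / 6.22 = 4 half-lives
C = C₀ × (1/2)^4 = 2.268 × 0.06250 = 0.1418 mg/L
(0.1418 mg/L = 0.1418 mcg/mL)

0.142 mcg/mL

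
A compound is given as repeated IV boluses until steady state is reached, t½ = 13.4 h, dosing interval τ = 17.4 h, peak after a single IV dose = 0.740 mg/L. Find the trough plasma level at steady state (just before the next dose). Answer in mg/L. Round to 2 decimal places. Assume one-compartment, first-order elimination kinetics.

k = ln2 / t½ = 0.693147 / 13.4 = 0.05173 h⁻¹
e^(−kτ) = e^(−0.05173 × 17.4) = 0.4065
Accumulation ratio R = 1 / (1 − e^(−kτ)) = 1 / (1 − 0.4065) = 1.685
Steady-state trough = C₀ × R × e^(−kτ) = 0.740 × 1.685 × 0.4065 = 0.5069 mg/L

0.51 mg/L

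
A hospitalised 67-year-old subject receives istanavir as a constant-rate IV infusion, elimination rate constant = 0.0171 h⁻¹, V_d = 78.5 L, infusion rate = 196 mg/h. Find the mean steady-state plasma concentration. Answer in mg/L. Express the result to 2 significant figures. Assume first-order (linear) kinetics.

150 mg/L

CL = k × Vd = 0.01710 × 78.5 = 1.342 L/h
At steady state Css = R₀ / CL = 196 / 1.342 = 146.1 mg/L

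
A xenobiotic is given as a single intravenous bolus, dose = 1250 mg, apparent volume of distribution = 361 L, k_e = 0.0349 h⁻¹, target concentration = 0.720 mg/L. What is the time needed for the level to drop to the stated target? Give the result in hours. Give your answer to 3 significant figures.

45.0 h

C₀ = Dose / Vd = 1250 / 361 = 3.463 mg/L
t = ln(C₀ / C) / k = ln(3.463 / 0.720) / 0.03490
  = ln(4.810) / 0.03490 = 1.571 / 0.03490 = 45.01 h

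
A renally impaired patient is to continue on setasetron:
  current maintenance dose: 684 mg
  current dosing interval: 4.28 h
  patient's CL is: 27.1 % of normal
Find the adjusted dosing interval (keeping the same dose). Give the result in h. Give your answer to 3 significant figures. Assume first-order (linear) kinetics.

To keep the same average steady-state level, dosing rate must scale with clearance.
CL ratio = 27.1 / 100 = 0.2710
New interval (same dose) = 4.28 / 0.2710 = 15.79 h

15.8 h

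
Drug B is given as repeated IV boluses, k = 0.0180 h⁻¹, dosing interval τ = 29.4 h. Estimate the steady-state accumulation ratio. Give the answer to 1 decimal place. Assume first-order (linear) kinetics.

e^(−kτ) = e^(−0.01800 × 29.4) = 0.5891
Accumulation ratio R = 1 / (1 − e^(−kτ)) = 1 / (1 − 0.5891) = 2.434

2.4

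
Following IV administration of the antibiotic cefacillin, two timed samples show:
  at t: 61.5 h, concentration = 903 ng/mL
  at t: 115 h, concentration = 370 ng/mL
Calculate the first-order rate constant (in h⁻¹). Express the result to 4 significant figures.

0.01668 h⁻¹

k = ln(C₁/C₂) / (t₂ − t₁) = ln(903/370) / (115 − 61.5)
  = 0.8922 / 53.50 = 0.01668 h⁻¹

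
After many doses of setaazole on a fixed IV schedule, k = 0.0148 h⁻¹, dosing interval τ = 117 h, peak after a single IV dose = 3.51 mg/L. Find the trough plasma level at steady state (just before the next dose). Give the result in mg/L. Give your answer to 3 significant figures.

0.755 mg/L

e^(−kτ) = e^(−0.01480 × 117) = 0.1770
Accumulation ratio R = 1 / (1 − e^(−kτ)) = 1 / (1 − 0.1770) = 1.215
Steady-state trough = C₀ × R × e^(−kτ) = 3.51 × 1.215 × 0.1770 = 0.7548 mg/L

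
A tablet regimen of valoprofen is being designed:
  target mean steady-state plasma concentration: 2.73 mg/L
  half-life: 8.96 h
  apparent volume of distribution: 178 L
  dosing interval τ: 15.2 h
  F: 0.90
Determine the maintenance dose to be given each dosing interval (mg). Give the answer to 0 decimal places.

k = ln2 / t½ = 0.693147 / 8.96 = 0.07736 h⁻¹
CL = k × Vd = 0.07736 × 178 = 13.77 L/h
At steady state, F × (Dose/τ) = Css × CL.
Dose = Css × CL × τ / F = 2.73 × 13.77 × 15.2 / 0.90 = 634.9 mg

635 mg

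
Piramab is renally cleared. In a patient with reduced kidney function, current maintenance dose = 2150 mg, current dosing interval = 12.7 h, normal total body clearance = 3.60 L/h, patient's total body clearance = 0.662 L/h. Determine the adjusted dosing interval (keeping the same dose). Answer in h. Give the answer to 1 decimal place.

69.1 h

To keep the same average steady-state level, dosing rate must scale with clearance.
CL ratio = 0.662 / 3.60 = 0.1839
New interval (same dose) = 12.7 / 0.1839 = 69.06 h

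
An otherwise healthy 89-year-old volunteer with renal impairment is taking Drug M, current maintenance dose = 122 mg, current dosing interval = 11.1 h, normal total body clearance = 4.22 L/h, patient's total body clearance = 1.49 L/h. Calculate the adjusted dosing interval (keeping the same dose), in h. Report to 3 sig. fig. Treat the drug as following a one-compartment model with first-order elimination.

To keep the same average steady-state level, dosing rate must scale with clearance.
CL ratio = 1.49 / 4.22 = 0.3531
New interval (same dose) = 11.1 / 0.3531 = 31.44 h

31.4 h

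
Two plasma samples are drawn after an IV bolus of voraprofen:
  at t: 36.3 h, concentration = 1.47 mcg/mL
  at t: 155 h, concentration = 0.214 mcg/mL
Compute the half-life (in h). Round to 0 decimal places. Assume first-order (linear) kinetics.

k = ln(C₁/C₂) / (t₂ − t₁) = ln(1.47/0.214) / (155 − 36.3)
  = 1.927 / 118.7 = 0.01623 h⁻¹
t½ = ln2 / k = 0.693147 / 0.01623 = 42.71 h

43 h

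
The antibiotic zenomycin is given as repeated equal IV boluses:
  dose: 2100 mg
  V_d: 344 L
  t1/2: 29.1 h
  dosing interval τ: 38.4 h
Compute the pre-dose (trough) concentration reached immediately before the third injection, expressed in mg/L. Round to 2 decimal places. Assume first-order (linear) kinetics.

3.43 mg/L

C₀ per dose = Dose / Vd = 2100 / 344 = 6.105 mg/L
k = ln2 / t½ = 0.693147 / 29.1 = 0.02382 h⁻¹
Fraction remaining after one interval: r = e^(−kτ) = e^(−0.02382 × 38.4) = 0.4006
Before dose 3, 2 doses have been given (aged 1τ, 2τ).
C_trough = C₀ × (r + r²) = 6.105 × (0.4006 + 0.1605) = 3.426 mg/L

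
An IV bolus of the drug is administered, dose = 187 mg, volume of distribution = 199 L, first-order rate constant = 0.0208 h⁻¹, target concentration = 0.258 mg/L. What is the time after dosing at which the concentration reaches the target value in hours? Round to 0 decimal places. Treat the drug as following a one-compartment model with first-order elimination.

C₀ = Dose / Vd = 187.0 / 199 = 0.9397 mg/L
t = ln(C₀ / C) / k = ln(0.9397 / 0.258) / 0.02080
  = ln(3.642) / 0.02080 = 1.293 / 0.02080 = 62.16 h

62 h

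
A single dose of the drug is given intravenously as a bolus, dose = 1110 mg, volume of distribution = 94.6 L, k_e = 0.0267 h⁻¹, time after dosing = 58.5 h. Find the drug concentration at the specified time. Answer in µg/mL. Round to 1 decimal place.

2.5 µg/mL

C₀ = Dose / Vd = 1110 / 94.6 = 11.73 mg/L
C = C₀ · e^(−k·t) = 11.73 × e^(−0.02670 × 58.5)
  = 11.73 × 0.2097 = 2.460 mg/L
(2.460 mg/L = 2.460 µg/mL)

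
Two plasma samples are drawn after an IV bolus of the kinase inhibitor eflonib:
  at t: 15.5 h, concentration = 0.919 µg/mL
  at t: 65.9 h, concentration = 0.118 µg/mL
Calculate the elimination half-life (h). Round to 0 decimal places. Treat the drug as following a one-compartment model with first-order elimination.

k = ln(C₁/C₂) / (t₂ − t₁) = ln(0.919/0.118) / (65.9 − 15.5)
  = 2.053 / 50.40 = 0.04073 h⁻¹
t½ = ln2 / k = 0.693147 / 0.04073 = 17.02 h

17 h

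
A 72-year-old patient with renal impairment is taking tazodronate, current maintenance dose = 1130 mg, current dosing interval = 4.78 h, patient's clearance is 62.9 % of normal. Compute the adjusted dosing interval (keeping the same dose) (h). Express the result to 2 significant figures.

7.6 h

To keep the same average steady-state level, dosing rate must scale with clearance.
CL ratio = 62.9 / 100 = 0.6290
New interval (same dose) = 4.78 / 0.6290 = 7.599 h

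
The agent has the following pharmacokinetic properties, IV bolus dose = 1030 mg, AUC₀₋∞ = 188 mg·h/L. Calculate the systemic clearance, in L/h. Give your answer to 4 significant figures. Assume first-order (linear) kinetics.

CL = Dose / AUC = 1030 / 188 = 5.479 L/h

5.479 L/h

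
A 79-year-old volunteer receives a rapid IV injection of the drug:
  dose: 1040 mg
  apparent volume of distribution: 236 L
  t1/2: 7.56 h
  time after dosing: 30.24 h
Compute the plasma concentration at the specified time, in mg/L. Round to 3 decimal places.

C₀ = Dose / Vd = 1040 / 236 = 4.407 mg/L
k = ln2 / t½ = 0.693147 / 7.56 = 0.09169 h⁻¹
t / t½ = 30.24 / 7.56 = 4 half-lives
C = C₀ × (1/2)^4 = 4.407 × 0.06250 = 0.2754 mg/L

0.275 mg/L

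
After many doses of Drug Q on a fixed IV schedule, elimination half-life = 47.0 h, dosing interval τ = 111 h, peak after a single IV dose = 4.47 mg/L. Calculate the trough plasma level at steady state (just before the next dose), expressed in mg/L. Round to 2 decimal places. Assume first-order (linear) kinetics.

k = ln2 / t½ = 0.693147 / 47.0 = 0.01475 h⁻¹
e^(−kτ) = e^(−0.01475 × 111) = 0.1945
Accumulation ratio R = 1 / (1 − e^(−kτ)) = 1 / (1 − 0.1945) = 1.241
Steady-state trough = C₀ × R × e^(−kτ) = 4.47 × 1.241 × 0.1945 = 1.079 mg/L

1.08 mg/L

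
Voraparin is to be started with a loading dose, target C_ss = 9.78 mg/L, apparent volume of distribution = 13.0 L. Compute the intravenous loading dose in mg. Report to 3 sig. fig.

127 mg

LD = Css × Vd = 9.78 × 13.0 = 127.1 mg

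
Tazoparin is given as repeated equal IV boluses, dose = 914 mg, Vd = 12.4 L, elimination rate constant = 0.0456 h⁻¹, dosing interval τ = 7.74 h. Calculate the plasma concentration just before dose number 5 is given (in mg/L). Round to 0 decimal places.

C₀ per dose = Dose / Vd = 914 / 12.4 = 73.71 mg/L
Fraction remaining after one interval: r = e^(−kτ) = e^(−0.04560 × 7.74) = 0.7026
Before dose 5, 4 doses have been given (aged 1τ, 2τ, 3τ, 4τ).
C_trough = C₀ × (r + r² + … + r^4) = C₀ × r(1−r^4)/(1−r)
        = 73.71 × 0.7026 × (1 − 0.2437) / (1 − 0.7026) = 131.7 mg/L

132 mg/L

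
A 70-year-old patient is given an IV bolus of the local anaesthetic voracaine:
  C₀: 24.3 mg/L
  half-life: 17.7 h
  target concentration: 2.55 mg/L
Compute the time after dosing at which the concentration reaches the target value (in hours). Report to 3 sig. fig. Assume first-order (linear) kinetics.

k = ln2 / t½ = 0.693147 / 17.7 = 0.03916 h⁻¹
t = ln(C₀ / C) / k = ln(24.30 / 2.55) / 0.03916
  = ln(9.529) / 0.03916 = 2.254 / 0.03916 = 57.56 h

57.6 h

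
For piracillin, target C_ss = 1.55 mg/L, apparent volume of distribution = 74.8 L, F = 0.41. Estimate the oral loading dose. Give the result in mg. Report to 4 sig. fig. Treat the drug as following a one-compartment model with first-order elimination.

282.8 mg

LD = Css × Vd / F = 1.55 × 74.8 / 0.41 = 282.8 mg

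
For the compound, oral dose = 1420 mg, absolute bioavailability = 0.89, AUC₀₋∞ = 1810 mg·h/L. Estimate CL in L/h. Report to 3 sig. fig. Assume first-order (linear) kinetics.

CL = F·Dose / AUC = 0.89 × 1420 / 1810 = 0.6982 L/h

0.698 L/h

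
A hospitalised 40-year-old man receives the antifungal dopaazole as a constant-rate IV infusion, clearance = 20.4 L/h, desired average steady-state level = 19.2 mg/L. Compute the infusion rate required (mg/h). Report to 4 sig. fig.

391.7 mg/h

At steady state, infusion rate R₀ = Css × CL = 19.2 × 20.40 = 391.7 mg/h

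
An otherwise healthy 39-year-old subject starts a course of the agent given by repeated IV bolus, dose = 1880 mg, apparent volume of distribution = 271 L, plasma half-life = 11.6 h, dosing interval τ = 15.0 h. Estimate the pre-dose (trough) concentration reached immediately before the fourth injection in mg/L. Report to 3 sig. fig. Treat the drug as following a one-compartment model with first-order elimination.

C₀ per dose = Dose / Vd = 1880 / 271 = 6.937 mg/L
k = ln2 / t½ = 0.693147 / 11.6 = 0.05975 h⁻¹
Fraction remaining after one interval: r = e^(−kτ) = e^(−0.05975 × 15.0) = 0.4081
Before dose 4, 3 doses have been given (aged 1τ, 2τ, 3τ).
C_trough = C₀ × (r + r² + … + r^3) = C₀ × r(1−r^3)/(1−r)
        = 6.937 × 0.4081 × (1 − 0.06797) / (1 − 0.4081) = 4.458 mg/L

4.46 mg/L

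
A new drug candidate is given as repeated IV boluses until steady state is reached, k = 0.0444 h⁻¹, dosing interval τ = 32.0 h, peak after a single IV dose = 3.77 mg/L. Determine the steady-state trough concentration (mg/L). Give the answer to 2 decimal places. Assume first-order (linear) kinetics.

e^(−kτ) = e^(−0.04440 × 32.0) = 0.2415
Accumulation ratio R = 1 / (1 − e^(−kτ)) = 1 / (1 − 0.2415) = 1.318
Steady-state trough = C₀ × R × e^(−kτ) = 3.77 × 1.318 × 0.2415 = 1.200 mg/L

1.20 mg/L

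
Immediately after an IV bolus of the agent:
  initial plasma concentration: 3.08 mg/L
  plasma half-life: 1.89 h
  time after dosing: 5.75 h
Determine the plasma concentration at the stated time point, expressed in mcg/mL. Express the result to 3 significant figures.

0.374 mcg/mL

k = ln2 / t½ = 0.693147 / 1.89 = 0.3667 h⁻¹
C = C₀ · e^(−k·t) = 3.080 × e^(−0.3667 × 5.75)
  = 3.080 × 0.1214 = 0.3739 mg/L
(0.3739 mg/L = 0.3739 mcg/mL)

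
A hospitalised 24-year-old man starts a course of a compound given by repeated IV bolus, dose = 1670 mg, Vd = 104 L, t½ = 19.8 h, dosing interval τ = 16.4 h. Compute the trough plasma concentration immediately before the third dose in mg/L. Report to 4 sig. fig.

14.14 mg/L

C₀ per dose = Dose / Vd = 1670 / 104 = 16.06 mg/L
k = ln2 / t½ = 0.693147 / 19.8 = 0.03501 h⁻¹
Fraction remaining after one interval: r = e^(−kτ) = e^(−0.03501 × 16.4) = 0.5632
Before dose 3, 2 doses have been given (aged 1τ, 2τ).
C_trough = C₀ × (r + r²) = 16.06 × (0.5632 + 0.3172) = 14.14 mg/L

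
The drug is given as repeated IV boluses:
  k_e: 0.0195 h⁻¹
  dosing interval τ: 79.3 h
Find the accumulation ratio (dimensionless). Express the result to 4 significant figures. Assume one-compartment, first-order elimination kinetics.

1.271

e^(−kτ) = e^(−0.01950 × 79.3) = 0.2130
Accumulation ratio R = 1 / (1 − e^(−kτ)) = 1 / (1 − 0.2130) = 1.271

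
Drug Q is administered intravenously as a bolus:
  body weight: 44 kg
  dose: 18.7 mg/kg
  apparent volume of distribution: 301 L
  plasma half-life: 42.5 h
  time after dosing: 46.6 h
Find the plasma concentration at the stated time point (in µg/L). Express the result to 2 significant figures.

1300 µg/L

Total dose = 18.7 × 44 = 822.8 mg
C₀ = Dose / Vd = 822.8 / 301 = 2.734 mg/L
k = ln2 / t½ = 0.693147 / 42.5 = 0.01631 h⁻¹
C = C₀ · e^(−k·t) = 2.734 × e^(−0.01631 × 46.6)
  = 2.734 × 0.4676 = 1.278 mg/L
Convert: 1.278 mg/L × 1000 = 1278 µg/L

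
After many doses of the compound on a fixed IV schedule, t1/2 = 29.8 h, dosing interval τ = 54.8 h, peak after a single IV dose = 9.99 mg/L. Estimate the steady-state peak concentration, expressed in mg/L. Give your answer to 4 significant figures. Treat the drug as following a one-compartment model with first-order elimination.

13.87 mg/L

k = ln2 / t½ = 0.693147 / 29.8 = 0.02326 h⁻¹
e^(−kτ) = e^(−0.02326 × 54.8) = 0.2795
Accumulation ratio R = 1 / (1 − e^(−kτ)) = 1 / (1 − 0.2795) = 1.388
Steady-state peak = C₀ × R = 9.99 × 1.388 = 13.87 mg/L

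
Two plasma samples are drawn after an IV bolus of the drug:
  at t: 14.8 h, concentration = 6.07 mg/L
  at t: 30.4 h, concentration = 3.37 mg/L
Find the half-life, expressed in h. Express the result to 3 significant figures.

k = ln(C₁/C₂) / (t₂ − t₁) = ln(6.07/3.37) / (30.4 − 14.8)
  = 0.5884 / 15.60 = 0.03772 h⁻¹
t½ = ln2 / k = 0.693147 / 0.03772 = 18.38 h

18.4 h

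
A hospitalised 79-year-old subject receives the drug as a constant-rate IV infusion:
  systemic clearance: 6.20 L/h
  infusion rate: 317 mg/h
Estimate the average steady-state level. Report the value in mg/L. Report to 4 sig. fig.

51.13 mg/L

At steady state Css = R₀ / CL = 317 / 6.200 = 51.13 mg/L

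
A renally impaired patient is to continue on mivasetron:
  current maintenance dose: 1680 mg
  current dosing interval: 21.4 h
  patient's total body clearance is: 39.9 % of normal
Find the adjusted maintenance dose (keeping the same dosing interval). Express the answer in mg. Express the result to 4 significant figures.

To keep the same average steady-state level, dosing rate must scale with clearance.
CL ratio = 39.9 / 100 = 0.3990
New dose (same interval) = 1680 × 0.3990 = 670.3 mg

670.3 mg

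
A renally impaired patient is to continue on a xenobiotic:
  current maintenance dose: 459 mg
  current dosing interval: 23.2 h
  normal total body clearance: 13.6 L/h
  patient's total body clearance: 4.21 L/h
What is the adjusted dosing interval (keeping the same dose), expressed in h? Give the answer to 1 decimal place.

To keep the same average steady-state level, dosing rate must scale with clearance.
CL ratio = 4.21 / 13.6 = 0.3096
New interval (same dose) = 23.2 / 0.3096 = 74.94 h

74.9 h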